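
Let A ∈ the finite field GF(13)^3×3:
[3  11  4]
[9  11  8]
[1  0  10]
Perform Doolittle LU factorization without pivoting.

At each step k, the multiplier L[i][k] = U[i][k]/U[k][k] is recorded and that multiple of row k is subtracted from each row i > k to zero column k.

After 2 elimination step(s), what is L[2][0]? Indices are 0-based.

L[2][0] = 9

k=0: U[0][0]=3
  eliminate (1,0): mult=3, new row 1: (0, 4, 9); set L[1][0]=3
  eliminate (2,0): mult=9, new row 2: (0, 5, 0); set L[2][0]=9
k=1: U[1][1]=4
  eliminate (2,1): mult=11, new row 2: (0, 0, 5); set L[2][1]=11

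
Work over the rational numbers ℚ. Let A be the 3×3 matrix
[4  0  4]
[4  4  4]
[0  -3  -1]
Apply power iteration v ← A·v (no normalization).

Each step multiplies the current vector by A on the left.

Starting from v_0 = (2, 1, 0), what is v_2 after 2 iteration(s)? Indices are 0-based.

v_0 = (2, 1, 0).
v_1 = A·v_0 = (8, 12, -3).
v_2 = A·v_1 = (20, 68, -33).

v_2 = (20, 68, -33)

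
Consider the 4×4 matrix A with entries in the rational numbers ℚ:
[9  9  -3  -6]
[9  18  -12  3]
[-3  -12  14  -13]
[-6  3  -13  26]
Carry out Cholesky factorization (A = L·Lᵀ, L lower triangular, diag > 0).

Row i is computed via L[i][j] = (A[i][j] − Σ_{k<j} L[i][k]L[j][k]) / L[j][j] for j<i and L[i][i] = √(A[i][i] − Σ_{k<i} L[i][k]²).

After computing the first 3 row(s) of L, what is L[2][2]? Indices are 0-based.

Step 1: L[0][0] = √(9) = 3.
  L[1][0] = (9) / L[0][0] = 3.
Step 2: L[1][1] = √(9) = 3.
  L[2][0] = (-3) / L[0][0] = -1.
  L[2][1] = (-9) / L[1][1] = -3.
Step 3: L[2][2] = √(4) = 2.

L[2][2] = 2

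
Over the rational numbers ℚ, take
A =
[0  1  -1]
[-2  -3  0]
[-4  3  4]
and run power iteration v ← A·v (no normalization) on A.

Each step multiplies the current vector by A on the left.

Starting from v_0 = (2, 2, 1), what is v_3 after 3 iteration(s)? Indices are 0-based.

v_0 = (2, 2, 1).
v_1 = A·v_0 = (1, -10, 2).
v_2 = A·v_1 = (-12, 28, -26).
v_3 = A·v_2 = (54, -60, 28).

v_3 = (54, -60, 28)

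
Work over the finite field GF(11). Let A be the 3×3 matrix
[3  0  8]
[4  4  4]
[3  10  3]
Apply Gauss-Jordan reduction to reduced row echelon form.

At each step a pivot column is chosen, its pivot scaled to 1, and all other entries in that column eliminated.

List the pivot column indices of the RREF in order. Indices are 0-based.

pivot(0,0)=3: scale R0 → (1, 0, 10)
  clear (1,0): R1 −= (4)R0 → (0, 4, 8)
  clear (2,0): R2 −= (3)R0 → (0, 10, 6)
pivot(1,1)=4: scale R1 → (0, 1, 2)
  clear (2,1): R2 −= (10)R1 → (0, 0, 8)
pivot(2,2)=8: scale R2 → (0, 0, 1)
  clear (0,2): R0 −= (10)R2 → (1, 0, 0)
  clear (1,2): R1 −= (2)R2 → (0, 1, 0)

pivot columns: 0, 1, 2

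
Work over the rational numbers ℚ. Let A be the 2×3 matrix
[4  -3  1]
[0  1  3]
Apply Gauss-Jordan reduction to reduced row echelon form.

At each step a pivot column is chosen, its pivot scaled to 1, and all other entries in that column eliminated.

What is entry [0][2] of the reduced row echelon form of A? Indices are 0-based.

M[0][2] = 5/2

step 1: normalize row 0 (÷4) = (1, -3/4, 1/4)
step 2: normalize row 1 (÷1) = (0, 1, 3)
  row 0: subtract -3/4×row1 = (1, 0, 5/2)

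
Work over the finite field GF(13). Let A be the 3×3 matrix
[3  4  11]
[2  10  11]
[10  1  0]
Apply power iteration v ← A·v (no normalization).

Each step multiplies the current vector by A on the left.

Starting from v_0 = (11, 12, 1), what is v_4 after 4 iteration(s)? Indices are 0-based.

v_4 = (9, 6, 3)

v_0 = (11, 12, 1).
v_1 = A·v_0 = (1, 10, 5).
v_2 = A·v_1 = (7, 1, 7).
v_3 = A·v_2 = (11, 10, 6).
v_4 = A·v_3 = (9, 6, 3).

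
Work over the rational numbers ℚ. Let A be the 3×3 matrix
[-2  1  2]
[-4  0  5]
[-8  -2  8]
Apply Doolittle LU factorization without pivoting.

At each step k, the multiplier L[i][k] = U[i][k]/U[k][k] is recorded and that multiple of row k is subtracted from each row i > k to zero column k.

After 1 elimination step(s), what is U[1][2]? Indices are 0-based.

k=0: U[0][0]=-2
  eliminate (1,0): mult=2, new row 1: (0, -2, 1); set L[1][0]=2
  eliminate (2,0): mult=4, new row 2: (0, -6, 0); set L[2][0]=4

U[1][2] = 1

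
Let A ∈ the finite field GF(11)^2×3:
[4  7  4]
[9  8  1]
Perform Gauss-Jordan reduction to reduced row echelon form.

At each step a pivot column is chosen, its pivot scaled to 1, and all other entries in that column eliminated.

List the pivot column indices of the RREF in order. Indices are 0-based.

step 1: normalize row 0 (÷4) = (1, 10, 1)
  row 1: subtract 9×row0 = (0, 6, 3)
step 2: normalize row 1 (÷6) = (0, 1, 6)
  row 0: subtract 10×row1 = (1, 0, 7)

pivot columns: 0, 1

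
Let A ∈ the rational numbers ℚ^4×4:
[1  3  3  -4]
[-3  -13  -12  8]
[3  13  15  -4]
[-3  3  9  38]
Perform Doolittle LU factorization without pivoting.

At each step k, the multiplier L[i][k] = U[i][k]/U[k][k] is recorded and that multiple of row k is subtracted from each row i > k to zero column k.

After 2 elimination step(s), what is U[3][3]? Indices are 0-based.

Step 1: pivot at (0,0) is 1.
  row1 ← row1 − (-3)·row0  ⇒  L[1][0]=-3, U row1=(0, -4, -3, -4)
  row2 ← row2 − (3)·row0  ⇒  L[2][0]=3, U row2=(0, 4, 6, 8)
  row3 ← row3 − (-3)·row0  ⇒  L[3][0]=-3, U row3=(0, 12, 18, 26)
Step 2: pivot at (1,1) is -4.
  row2 ← row2 − (-1)·row1  ⇒  L[2][1]=-1, U row2=(0, 0, 3, 4)
  row3 ← row3 − (-3)·row1  ⇒  L[3][1]=-3, U row3=(0, 0, 9, 14)

U[3][3] = 14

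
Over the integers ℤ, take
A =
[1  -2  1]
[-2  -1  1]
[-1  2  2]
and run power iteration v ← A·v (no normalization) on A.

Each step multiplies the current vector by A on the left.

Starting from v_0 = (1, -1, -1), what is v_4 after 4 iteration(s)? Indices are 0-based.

v_4 = (-26, -34, -115)

v_0 = (1, -1, -1).
v_1 = A·v_0 = (2, -2, -5).
v_2 = A·v_1 = (1, -7, -16).
v_3 = A·v_2 = (-1, -11, -47).
v_4 = A·v_3 = (-26, -34, -115).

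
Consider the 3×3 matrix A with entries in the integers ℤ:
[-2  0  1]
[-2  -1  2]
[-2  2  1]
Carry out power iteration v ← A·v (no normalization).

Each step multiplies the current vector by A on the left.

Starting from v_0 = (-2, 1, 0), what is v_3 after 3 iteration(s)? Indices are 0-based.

v_0 = (-2, 1, 0).
v_1 = A·v_0 = (4, 3, 6).
v_2 = A·v_1 = (-2, 1, 4).
v_3 = A·v_2 = (8, 11, 10).

v_3 = (8, 11, 10)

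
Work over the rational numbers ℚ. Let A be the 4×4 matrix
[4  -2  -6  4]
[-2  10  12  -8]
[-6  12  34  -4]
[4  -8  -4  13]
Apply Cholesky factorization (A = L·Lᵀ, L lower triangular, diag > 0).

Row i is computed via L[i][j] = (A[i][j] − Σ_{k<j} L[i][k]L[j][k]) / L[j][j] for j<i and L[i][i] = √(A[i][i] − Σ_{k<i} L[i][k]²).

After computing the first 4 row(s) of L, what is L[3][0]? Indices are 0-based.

L[3][0] = 2

Step 1: L[0][0] = √(4) = 2.
  L[1][0] = (-2) / L[0][0] = -1.
Step 2: L[1][1] = √(9) = 3.
  L[2][0] = (-6) / L[0][0] = -3.
  L[2][1] = (9) / L[1][1] = 3.
Step 3: L[2][2] = √(16) = 4.
  L[3][0] = (4) / L[0][0] = 2.
  L[3][1] = (-6) / L[1][1] = -2.
  L[3][2] = (8) / L[2][2] = 2.
Step 4: L[3][3] = √(1) = 1.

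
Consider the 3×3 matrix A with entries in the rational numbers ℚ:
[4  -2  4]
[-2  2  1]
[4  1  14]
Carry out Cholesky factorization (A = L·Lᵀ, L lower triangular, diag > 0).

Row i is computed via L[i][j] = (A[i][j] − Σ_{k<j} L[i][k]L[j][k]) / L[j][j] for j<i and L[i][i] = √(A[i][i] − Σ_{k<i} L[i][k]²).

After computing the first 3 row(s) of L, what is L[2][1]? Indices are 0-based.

Step 1: L[0][0] = √(4) = 2.
  L[1][0] = (-2) / L[0][0] = -1.
Step 2: L[1][1] = √(1) = 1.
  L[2][0] = (4) / L[0][0] = 2.
  L[2][1] = (3) / L[1][1] = 3.
Step 3: L[2][2] = √(1) = 1.

L[2][1] = 3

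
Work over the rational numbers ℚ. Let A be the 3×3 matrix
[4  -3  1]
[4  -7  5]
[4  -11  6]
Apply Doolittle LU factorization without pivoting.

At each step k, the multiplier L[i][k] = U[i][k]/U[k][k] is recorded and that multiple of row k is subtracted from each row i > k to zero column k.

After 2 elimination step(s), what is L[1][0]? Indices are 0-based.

L[1][0] = 1

[col 0] pivot 4
  R1 -= 1*R0 → (0, -4, 4)  (L[1][0] := 1)
  R2 -= 1*R0 → (0, -8, 5)  (L[2][0] := 1)
[col 1] pivot -4
  R2 -= 2*R1 → (0, 0, -3)  (L[2][1] := 2)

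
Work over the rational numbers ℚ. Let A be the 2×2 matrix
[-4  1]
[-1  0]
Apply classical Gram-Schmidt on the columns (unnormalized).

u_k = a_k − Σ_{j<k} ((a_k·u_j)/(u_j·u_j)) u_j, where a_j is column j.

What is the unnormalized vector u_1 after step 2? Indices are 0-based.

u_1 = (1/17, -4/17)

Step 1: u_0 = a_0 = (-4, -1).
Step 2: u_1 = a_1 − (-4/17)·u_0 = (1/17, -4/17).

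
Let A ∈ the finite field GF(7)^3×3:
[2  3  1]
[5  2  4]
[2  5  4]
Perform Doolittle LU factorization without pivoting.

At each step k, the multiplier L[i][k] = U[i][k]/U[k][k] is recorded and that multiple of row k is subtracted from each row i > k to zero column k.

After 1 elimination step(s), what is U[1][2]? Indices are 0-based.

Step 1: pivot at (0,0) is 2.
  row1 ← row1 − (6)·row0  ⇒  L[1][0]=6, U row1=(0, 5, 5)
  row2 ← row2 − (1)·row0  ⇒  L[2][0]=1, U row2=(0, 2, 3)

U[1][2] = 5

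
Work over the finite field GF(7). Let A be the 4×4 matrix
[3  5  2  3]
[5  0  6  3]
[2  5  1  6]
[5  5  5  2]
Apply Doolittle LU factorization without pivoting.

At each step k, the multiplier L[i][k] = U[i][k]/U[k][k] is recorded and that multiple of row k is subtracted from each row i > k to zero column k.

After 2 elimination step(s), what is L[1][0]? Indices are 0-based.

L[1][0] = 4

Step 1: pivot at (0,0) is 3.
  row1 ← row1 − (4)·row0  ⇒  L[1][0]=4, U row1=(0, 1, 5, 5)
  row2 ← row2 − (3)·row0  ⇒  L[2][0]=3, U row2=(0, 4, 2, 4)
  row3 ← row3 − (4)·row0  ⇒  L[3][0]=4, U row3=(0, 6, 4, 4)
Step 2: pivot at (1,1) is 1.
  row2 ← row2 − (4)·row1  ⇒  L[2][1]=4, U row2=(0, 0, 3, 5)
  row3 ← row3 − (6)·row1  ⇒  L[3][1]=6, U row3=(0, 0, 2, 2)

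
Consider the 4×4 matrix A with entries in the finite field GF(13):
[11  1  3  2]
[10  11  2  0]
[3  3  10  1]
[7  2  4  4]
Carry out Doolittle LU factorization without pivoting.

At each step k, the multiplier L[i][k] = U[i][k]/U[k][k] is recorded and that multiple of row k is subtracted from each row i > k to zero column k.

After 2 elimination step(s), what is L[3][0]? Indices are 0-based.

L[3][0] = 3

Step 1: pivot at (0,0) is 11.
  row1 ← row1 − (8)·row0  ⇒  L[1][0]=8, U row1=(0, 3, 4, 10)
  row2 ← row2 − (5)·row0  ⇒  L[2][0]=5, U row2=(0, 11, 8, 4)
  row3 ← row3 − (3)·row0  ⇒  L[3][0]=3, U row3=(0, 12, 8, 11)
Step 2: pivot at (1,1) is 3.
  row2 ← row2 − (8)·row1  ⇒  L[2][1]=8, U row2=(0, 0, 2, 2)
  row3 ← row3 − (4)·row1  ⇒  L[3][1]=4, U row3=(0, 0, 5, 10)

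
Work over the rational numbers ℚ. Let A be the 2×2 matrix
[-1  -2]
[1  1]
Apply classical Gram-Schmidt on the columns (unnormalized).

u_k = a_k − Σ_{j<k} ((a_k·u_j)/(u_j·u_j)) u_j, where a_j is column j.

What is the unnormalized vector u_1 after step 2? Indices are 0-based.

u_1 = (-1/2, -1/2)

Step 1: u_0 = a_0 = (-1, 1).
Step 2: u_1 = a_1 − (3/2)·u_0 = (-1/2, -1/2).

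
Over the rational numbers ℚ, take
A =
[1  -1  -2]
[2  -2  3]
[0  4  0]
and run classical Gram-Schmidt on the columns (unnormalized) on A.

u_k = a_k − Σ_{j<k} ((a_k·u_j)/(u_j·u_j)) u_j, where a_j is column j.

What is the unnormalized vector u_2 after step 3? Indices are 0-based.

u_2 = (-14/5, 7/5, 0)

Step 1: u_0 = a_0 = (1, 2, 0).
Step 2: u_1 = a_1 − (-1)·u_0 = (0, 0, 4).
Step 3: u_2 = a_2 − (4/5)·u_0 − (0)·u_1 = (-14/5, 7/5, 0).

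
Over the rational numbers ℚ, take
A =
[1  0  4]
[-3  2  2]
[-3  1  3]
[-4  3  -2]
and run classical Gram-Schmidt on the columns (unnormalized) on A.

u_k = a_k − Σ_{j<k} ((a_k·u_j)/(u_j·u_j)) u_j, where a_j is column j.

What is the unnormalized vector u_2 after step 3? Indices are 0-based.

Step 1: u_0 = a_0 = (1, -3, -3, -4).
Step 2: u_1 = a_1 − (-3/5)·u_0 = (3/5, 1/5, -4/5, 3/5).
Step 3: u_2 = a_2 − (-3/35)·u_0 − (-4/7)·u_1 = (31/7, 13/7, 16/7, -2).

u_2 = (31/7, 13/7, 16/7, -2)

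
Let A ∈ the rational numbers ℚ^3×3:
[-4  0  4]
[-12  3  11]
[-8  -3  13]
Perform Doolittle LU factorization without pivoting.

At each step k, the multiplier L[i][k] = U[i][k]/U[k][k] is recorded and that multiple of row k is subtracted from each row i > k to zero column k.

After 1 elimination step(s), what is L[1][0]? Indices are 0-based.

L[1][0] = 3

k=0: U[0][0]=-4
  eliminate (1,0): mult=3, new row 1: (0, 3, -1); set L[1][0]=3
  eliminate (2,0): mult=2, new row 2: (0, -3, 5); set L[2][0]=2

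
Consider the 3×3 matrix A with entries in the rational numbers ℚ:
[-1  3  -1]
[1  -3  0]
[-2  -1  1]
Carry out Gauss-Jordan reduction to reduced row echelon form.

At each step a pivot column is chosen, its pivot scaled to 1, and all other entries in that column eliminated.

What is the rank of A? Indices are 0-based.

step 1: normalize row 0 (÷-1) = (1, -3, 1)
  row 1: subtract 1×row0 = (0, 0, -1)
  row 2: subtract -2×row0 = (0, -7, 3)
step 2: exchange rows 1,2
step 2: normalize row 1 (÷-7) = (0, 1, -3/7)
  row 0: subtract -3×row1 = (1, 0, -2/7)
step 3: normalize row 2 (÷-1) = (0, 0, 1)
  row 0: subtract -2/7×row2 = (1, 0, 0)
  row 1: subtract -3/7×row2 = (0, 1, 0)

rank = 3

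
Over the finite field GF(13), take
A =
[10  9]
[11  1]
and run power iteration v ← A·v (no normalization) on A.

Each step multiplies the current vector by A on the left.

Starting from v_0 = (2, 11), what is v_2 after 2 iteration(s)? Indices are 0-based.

v_0 = (2, 11).
v_1 = A·v_0 = (2, 7).
v_2 = A·v_1 = (5, 3).

v_2 = (5, 3)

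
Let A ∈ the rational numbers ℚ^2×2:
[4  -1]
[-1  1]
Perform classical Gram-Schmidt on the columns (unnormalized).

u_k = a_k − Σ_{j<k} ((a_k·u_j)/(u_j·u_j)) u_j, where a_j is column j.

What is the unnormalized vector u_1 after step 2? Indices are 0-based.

u_1 = (3/17, 12/17)

Step 1: u_0 = a_0 = (4, -1).
Step 2: u_1 = a_1 − (-5/17)·u_0 = (3/17, 12/17).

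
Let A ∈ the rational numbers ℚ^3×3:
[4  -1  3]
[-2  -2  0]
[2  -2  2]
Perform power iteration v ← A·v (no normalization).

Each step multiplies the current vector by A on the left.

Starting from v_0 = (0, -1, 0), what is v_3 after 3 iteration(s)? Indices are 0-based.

v_3 = (44, -4, 32)

v_0 = (0, -1, 0).
v_1 = A·v_0 = (1, 2, 2).
v_2 = A·v_1 = (8, -6, 2).
v_3 = A·v_2 = (44, -4, 32).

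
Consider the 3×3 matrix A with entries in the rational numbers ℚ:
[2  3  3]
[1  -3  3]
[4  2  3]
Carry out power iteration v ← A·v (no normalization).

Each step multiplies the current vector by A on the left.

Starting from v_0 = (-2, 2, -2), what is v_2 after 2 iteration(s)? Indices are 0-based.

v_2 = (-80, 8, -74)

v_0 = (-2, 2, -2).
v_1 = A·v_0 = (-4, -14, -10).
v_2 = A·v_1 = (-80, 8, -74).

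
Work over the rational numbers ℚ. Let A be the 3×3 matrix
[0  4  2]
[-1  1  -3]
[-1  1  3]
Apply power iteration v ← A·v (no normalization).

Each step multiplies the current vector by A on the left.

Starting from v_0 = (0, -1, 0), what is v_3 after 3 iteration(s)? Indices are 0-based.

v_3 = (24, 12, 12)

v_0 = (0, -1, 0).
v_1 = A·v_0 = (-4, -1, -1).
v_2 = A·v_1 = (-6, 6, 0).
v_3 = A·v_2 = (24, 12, 12).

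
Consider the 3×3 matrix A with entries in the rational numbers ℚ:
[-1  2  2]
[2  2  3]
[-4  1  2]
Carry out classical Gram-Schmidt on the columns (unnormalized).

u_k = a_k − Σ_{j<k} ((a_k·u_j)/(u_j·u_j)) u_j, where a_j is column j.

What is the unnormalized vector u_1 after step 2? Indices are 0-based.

Step 1: u_0 = a_0 = (-1, 2, -4).
Step 2: u_1 = a_1 − (-2/21)·u_0 = (40/21, 46/21, 13/21).

u_1 = (40/21, 46/21, 13/21)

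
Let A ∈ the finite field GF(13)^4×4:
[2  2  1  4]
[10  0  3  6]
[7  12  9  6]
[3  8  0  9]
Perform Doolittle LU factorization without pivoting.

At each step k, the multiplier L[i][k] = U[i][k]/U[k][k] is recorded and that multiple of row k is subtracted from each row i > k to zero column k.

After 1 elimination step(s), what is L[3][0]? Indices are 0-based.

[col 0] pivot 2
  R1 -= 5*R0 → (0, 3, 11, 12)  (L[1][0] := 5)
  R2 -= 10*R0 → (0, 5, 12, 5)  (L[2][0] := 10)
  R3 -= 8*R0 → (0, 5, 5, 3)  (L[3][0] := 8)

L[3][0] = 8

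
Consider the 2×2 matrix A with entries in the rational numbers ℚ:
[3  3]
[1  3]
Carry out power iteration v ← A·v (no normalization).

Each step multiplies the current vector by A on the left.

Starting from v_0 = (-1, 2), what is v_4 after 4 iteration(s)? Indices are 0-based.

v_0 = (-1, 2).
v_1 = A·v_0 = (3, 5).
v_2 = A·v_1 = (24, 18).
v_3 = A·v_2 = (126, 78).
v_4 = A·v_3 = (612, 360).

v_4 = (612, 360)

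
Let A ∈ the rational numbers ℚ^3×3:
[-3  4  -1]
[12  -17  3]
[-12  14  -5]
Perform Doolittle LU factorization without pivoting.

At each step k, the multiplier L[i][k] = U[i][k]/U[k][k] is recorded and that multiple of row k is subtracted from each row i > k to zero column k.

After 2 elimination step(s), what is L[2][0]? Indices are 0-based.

L[2][0] = 4

[col 0] pivot -3
  R1 -= -4*R0 → (0, -1, -1)  (L[1][0] := -4)
  R2 -= 4*R0 → (0, -2, -1)  (L[2][0] := 4)
[col 1] pivot -1
  R2 -= 2*R1 → (0, 0, 1)  (L[2][1] := 2)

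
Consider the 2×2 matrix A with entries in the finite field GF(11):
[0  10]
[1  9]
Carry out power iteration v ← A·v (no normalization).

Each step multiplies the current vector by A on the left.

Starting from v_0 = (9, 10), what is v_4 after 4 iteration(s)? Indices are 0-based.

v_4 = (2, 3)

v_0 = (9, 10).
v_1 = A·v_0 = (1, 0).
v_2 = A·v_1 = (0, 1).
v_3 = A·v_2 = (10, 9).
v_4 = A·v_3 = (2, 3).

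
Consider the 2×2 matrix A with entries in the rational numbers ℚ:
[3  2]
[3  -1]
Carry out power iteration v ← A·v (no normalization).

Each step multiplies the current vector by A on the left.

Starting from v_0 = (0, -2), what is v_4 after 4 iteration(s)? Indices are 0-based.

v_4 = (-176, -146)

v_0 = (0, -2).
v_1 = A·v_0 = (-4, 2).
v_2 = A·v_1 = (-8, -14).
v_3 = A·v_2 = (-52, -10).
v_4 = A·v_3 = (-176, -146).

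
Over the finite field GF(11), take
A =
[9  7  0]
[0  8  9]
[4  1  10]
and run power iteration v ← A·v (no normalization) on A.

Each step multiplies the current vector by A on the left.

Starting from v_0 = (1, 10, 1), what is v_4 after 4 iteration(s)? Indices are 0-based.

v_0 = (1, 10, 1).
v_1 = A·v_0 = (2, 1, 2).
v_2 = A·v_1 = (3, 4, 7).
v_3 = A·v_2 = (0, 7, 9).
v_4 = A·v_3 = (5, 5, 9).

v_4 = (5, 5, 9)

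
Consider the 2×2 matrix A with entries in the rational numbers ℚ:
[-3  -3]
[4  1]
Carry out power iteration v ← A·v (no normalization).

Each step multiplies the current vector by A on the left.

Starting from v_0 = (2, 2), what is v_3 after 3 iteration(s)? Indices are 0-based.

v_0 = (2, 2).
v_1 = A·v_0 = (-12, 10).
v_2 = A·v_1 = (6, -38).
v_3 = A·v_2 = (96, -14).

v_3 = (96, -14)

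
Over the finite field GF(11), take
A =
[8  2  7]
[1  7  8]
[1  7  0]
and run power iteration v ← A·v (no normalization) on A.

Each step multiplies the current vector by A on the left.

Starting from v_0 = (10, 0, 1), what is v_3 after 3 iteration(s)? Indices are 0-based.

v_0 = (10, 0, 1).
v_1 = A·v_0 = (10, 7, 10).
v_2 = A·v_1 = (10, 7, 4).
v_3 = A·v_2 = (1, 3, 4).

v_3 = (1, 3, 4)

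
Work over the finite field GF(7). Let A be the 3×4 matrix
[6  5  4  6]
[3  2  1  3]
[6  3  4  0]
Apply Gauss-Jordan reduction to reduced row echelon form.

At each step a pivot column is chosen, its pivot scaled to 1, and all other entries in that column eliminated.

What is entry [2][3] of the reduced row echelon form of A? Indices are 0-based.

M[2][3] = 2

step 1: normalize row 0 (÷6) = (1, 2, 3, 1)
  row 1: subtract 3×row0 = (0, 3, 6, 0)
  row 2: subtract 6×row0 = (0, 5, 0, 1)
step 2: normalize row 1 (÷3) = (0, 1, 2, 0)
  row 0: subtract 2×row1 = (1, 0, 6, 1)
  row 2: subtract 5×row1 = (0, 0, 4, 1)
step 3: normalize row 2 (÷4) = (0, 0, 1, 2)
  row 0: subtract 6×row2 = (1, 0, 0, 3)
  row 1: subtract 2×row2 = (0, 1, 0, 3)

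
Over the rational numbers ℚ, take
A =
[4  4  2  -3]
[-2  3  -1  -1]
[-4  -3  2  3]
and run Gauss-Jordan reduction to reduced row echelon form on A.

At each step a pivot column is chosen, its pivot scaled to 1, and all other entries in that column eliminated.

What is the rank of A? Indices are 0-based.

rank = 3

[1] R0 /= 4  ⇒  (1, 1, 1/2, -3/4)
     R1 -= -2·R0  ⇒  (0, 5, 0, -5/2)
     R2 -= -4·R0  ⇒  (0, 1, 4, 0)
[2] R1 /= 5  ⇒  (0, 1, 0, -1/2)
     R0 -= 1·R1  ⇒  (1, 0, 1/2, -1/4)
     R2 -= 1·R1  ⇒  (0, 0, 4, 1/2)
[3] R2 /= 4  ⇒  (0, 0, 1, 1/8)
     R0 -= 1/2·R2  ⇒  (1, 0, 0, -5/16)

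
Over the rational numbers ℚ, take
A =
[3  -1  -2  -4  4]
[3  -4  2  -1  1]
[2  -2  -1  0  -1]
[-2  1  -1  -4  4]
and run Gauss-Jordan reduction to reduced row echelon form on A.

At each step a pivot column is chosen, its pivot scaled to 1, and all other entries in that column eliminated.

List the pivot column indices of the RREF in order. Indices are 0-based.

pivot columns: 0, 1, 2, 3

pivot(0,0)=3: scale R0 → (1, -1/3, -2/3, -4/3, 4/3)
  clear (1,0): R1 −= (3)R0 → (0, -3, 4, 3, -3)
  clear (2,0): R2 −= (2)R0 → (0, -4/3, 1/3, 8/3, -11/3)
  clear (3,0): R3 −= (-2)R0 → (0, 1/3, -7/3, -20/3, 20/3)
pivot(1,1)=-3: scale R1 → (0, 1, -4/3, -1, 1)
  clear (0,1): R0 −= (-1/3)R1 → (1, 0, -10/9, -5/3, 5/3)
  clear (2,1): R2 −= (-4/3)R1 → (0, 0, -13/9, 4/3, -7/3)
  clear (3,1): R3 −= (1/3)R1 → (0, 0, -17/9, -19/3, 19/3)
pivot(2,2)=-13/9: scale R2 → (0, 0, 1, -12/13, 21/13)
  clear (0,2): R0 −= (-10/9)R2 → (1, 0, 0, -35/13, 45/13)
  clear (1,2): R1 −= (-4/3)R2 → (0, 1, 0, -29/13, 41/13)
  clear (3,2): R3 −= (-17/9)R2 → (0, 0, 0, -105/13, 122/13)
pivot(3,3)=-105/13: scale R3 → (0, 0, 0, 1, -122/105)
  clear (0,3): R0 −= (-35/13)R3 → (1, 0, 0, 0, 1/3)
  clear (1,3): R1 −= (-29/13)R3 → (0, 1, 0, 0, 59/105)
  clear (2,3): R2 −= (-12/13)R3 → (0, 0, 1, 0, 19/35)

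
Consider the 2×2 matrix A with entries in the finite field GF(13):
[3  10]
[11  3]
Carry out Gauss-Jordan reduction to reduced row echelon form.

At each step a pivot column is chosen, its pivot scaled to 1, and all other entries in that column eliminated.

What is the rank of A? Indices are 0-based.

pivot(0,0)=3: scale R0 → (1, 12)
  clear (1,0): R1 −= (11)R0 → (0, 1)
pivot(1,1)=1: scale R1 → (0, 1)
  clear (0,1): R0 −= (12)R1 → (1, 0)

rank = 2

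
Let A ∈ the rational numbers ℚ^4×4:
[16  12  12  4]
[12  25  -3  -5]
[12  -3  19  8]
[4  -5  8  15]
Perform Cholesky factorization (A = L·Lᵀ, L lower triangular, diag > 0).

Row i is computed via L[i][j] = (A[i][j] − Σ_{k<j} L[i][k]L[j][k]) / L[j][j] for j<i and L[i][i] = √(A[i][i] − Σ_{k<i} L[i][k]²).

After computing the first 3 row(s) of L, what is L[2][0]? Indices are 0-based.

L[2][0] = 3

Step 1: L[0][0] = √(16) = 4.
  L[1][0] = (12) / L[0][0] = 3.
Step 2: L[1][1] = √(16) = 4.
  L[2][0] = (12) / L[0][0] = 3.
  L[2][1] = (-12) / L[1][1] = -3.
Step 3: L[2][2] = √(1) = 1.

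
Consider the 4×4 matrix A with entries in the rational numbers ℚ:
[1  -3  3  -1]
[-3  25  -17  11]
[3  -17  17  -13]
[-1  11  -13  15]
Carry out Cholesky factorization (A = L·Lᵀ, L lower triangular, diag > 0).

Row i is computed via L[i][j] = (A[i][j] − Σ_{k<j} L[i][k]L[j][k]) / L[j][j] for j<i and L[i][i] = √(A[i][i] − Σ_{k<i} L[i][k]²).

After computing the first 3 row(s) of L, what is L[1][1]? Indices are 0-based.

L[1][1] = 4

Step 1: L[0][0] = √(1) = 1.
  L[1][0] = (-3) / L[0][0] = -3.
Step 2: L[1][1] = √(16) = 4.
  L[2][0] = (3) / L[0][0] = 3.
  L[2][1] = (-8) / L[1][1] = -2.
Step 3: L[2][2] = √(4) = 2.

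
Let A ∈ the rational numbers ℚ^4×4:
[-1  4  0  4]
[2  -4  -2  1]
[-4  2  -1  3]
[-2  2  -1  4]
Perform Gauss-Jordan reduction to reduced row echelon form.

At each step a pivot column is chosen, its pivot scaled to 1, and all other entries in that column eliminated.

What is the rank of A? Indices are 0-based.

rank = 4

pivot(0,0)=-1: scale R0 → (1, -4, 0, -4)
  clear (1,0): R1 −= (2)R0 → (0, 4, -2, 9)
  clear (2,0): R2 −= (-4)R0 → (0, -14, -1, -13)
  clear (3,0): R3 −= (-2)R0 → (0, -6, -1, -4)
pivot(1,1)=4: scale R1 → (0, 1, -1/2, 9/4)
  clear (0,1): R0 −= (-4)R1 → (1, 0, -2, 5)
  clear (2,1): R2 −= (-14)R1 → (0, 0, -8, 37/2)
  clear (3,1): R3 −= (-6)R1 → (0, 0, -4, 19/2)
pivot(2,2)=-8: scale R2 → (0, 0, 1, -37/16)
  clear (0,2): R0 −= (-2)R2 → (1, 0, 0, 3/8)
  clear (1,2): R1 −= (-1/2)R2 → (0, 1, 0, 35/32)
  clear (3,2): R3 −= (-4)R2 → (0, 0, 0, 1/4)
pivot(3,3)=1/4: scale R3 → (0, 0, 0, 1)
  clear (0,3): R0 −= (3/8)R3 → (1, 0, 0, 0)
  clear (1,3): R1 −= (35/32)R3 → (0, 1, 0, 0)
  clear (2,3): R2 −= (-37/16)R3 → (0, 0, 1, 0)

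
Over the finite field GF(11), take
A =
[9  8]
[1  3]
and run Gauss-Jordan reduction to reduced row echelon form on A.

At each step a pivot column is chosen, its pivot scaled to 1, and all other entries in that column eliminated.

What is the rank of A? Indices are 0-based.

rank = 2

pivot(0,0)=9: scale R0 → (1, 7)
  clear (1,0): R1 −= (1)R0 → (0, 7)
pivot(1,1)=7: scale R1 → (0, 1)
  clear (0,1): R0 −= (7)R1 → (1, 0)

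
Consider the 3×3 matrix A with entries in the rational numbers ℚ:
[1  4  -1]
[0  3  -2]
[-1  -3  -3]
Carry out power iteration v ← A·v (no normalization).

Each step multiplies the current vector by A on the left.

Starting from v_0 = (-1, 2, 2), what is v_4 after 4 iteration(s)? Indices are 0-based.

v_0 = (-1, 2, 2).
v_1 = A·v_0 = (5, 2, -11).
v_2 = A·v_1 = (24, 28, 22).
v_3 = A·v_2 = (114, 40, -174).
v_4 = A·v_3 = (448, 468, 288).

v_4 = (448, 468, 288)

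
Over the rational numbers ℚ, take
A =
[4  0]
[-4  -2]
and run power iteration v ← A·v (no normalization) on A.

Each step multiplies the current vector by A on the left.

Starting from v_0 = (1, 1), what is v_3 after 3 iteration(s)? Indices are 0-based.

v_0 = (1, 1).
v_1 = A·v_0 = (4, -6).
v_2 = A·v_1 = (16, -4).
v_3 = A·v_2 = (64, -56).

v_3 = (64, -56)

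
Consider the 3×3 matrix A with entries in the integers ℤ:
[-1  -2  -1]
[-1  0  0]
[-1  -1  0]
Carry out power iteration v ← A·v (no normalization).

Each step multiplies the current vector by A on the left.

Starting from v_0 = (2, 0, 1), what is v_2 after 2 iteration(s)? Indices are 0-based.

v_0 = (2, 0, 1).
v_1 = A·v_0 = (-3, -2, -2).
v_2 = A·v_1 = (9, 3, 5).

v_2 = (9, 3, 5)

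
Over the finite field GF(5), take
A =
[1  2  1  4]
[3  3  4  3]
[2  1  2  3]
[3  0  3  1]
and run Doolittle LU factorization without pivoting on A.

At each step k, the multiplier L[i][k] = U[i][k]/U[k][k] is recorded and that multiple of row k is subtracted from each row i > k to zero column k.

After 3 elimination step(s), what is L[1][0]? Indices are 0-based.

L[1][0] = 3

[col 0] pivot 1
  R1 -= 3*R0 → (0, 2, 1, 1)  (L[1][0] := 3)
  R2 -= 2*R0 → (0, 2, 0, 0)  (L[2][0] := 2)
  R3 -= 3*R0 → (0, 4, 0, 4)  (L[3][0] := 3)
[col 1] pivot 2
  R2 -= 1*R1 → (0, 0, 4, 4)  (L[2][1] := 1)
  R3 -= 2*R1 → (0, 0, 3, 2)  (L[3][1] := 2)
[col 2] pivot 4
  R3 -= 2*R2 → (0, 0, 0, 4)  (L[3][2] := 2)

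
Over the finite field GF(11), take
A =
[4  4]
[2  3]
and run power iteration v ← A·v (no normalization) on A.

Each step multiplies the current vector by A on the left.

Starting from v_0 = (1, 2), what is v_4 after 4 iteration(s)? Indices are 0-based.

v_0 = (1, 2).
v_1 = A·v_0 = (1, 8).
v_2 = A·v_1 = (3, 4).
v_3 = A·v_2 = (6, 7).
v_4 = A·v_3 = (8, 0).

v_4 = (8, 0)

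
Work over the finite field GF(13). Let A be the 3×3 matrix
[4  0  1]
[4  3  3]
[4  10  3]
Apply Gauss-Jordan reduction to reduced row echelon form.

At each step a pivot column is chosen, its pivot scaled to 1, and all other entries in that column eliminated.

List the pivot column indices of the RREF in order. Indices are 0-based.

pivot columns: 0, 1, 2

pivot(0,0)=4: scale R0 → (1, 0, 10)
  clear (1,0): R1 −= (4)R0 → (0, 3, 2)
  clear (2,0): R2 −= (4)R0 → (0, 10, 2)
pivot(1,1)=3: scale R1 → (0, 1, 5)
  clear (2,1): R2 −= (10)R1 → (0, 0, 4)
pivot(2,2)=4: scale R2 → (0, 0, 1)
  clear (0,2): R0 −= (10)R2 → (1, 0, 0)
  clear (1,2): R1 −= (5)R2 → (0, 1, 0)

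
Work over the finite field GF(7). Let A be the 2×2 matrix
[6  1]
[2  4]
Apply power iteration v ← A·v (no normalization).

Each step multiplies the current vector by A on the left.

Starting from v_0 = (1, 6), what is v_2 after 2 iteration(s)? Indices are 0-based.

v_2 = (0, 2)

v_0 = (1, 6).
v_1 = A·v_0 = (5, 5).
v_2 = A·v_1 = (0, 2).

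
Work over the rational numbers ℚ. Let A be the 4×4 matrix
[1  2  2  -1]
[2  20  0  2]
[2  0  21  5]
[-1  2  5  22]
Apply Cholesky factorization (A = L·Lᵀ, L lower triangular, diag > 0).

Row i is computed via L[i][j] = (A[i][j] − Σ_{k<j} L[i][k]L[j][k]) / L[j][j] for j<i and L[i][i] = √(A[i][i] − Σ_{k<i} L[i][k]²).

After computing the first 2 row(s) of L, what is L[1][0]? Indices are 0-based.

L[1][0] = 2

Step 1: L[0][0] = √(1) = 1.
  L[1][0] = (2) / L[0][0] = 2.
Step 2: L[1][1] = √(16) = 4.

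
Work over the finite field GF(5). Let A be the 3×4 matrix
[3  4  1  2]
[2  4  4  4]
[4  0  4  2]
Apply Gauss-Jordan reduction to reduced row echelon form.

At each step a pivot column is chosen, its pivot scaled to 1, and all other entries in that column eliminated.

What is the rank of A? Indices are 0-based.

pivot(0,0)=3: scale R0 → (1, 3, 2, 4)
  clear (1,0): R1 −= (2)R0 → (0, 3, 0, 1)
  clear (2,0): R2 −= (4)R0 → (0, 3, 1, 1)
pivot(1,1)=3: scale R1 → (0, 1, 0, 2)
  clear (0,1): R0 −= (3)R1 → (1, 0, 2, 3)
  clear (2,1): R2 −= (3)R1 → (0, 0, 1, 0)
pivot(2,2)=1: scale R2 → (0, 0, 1, 0)
  clear (0,2): R0 −= (2)R2 → (1, 0, 0, 3)

rank = 3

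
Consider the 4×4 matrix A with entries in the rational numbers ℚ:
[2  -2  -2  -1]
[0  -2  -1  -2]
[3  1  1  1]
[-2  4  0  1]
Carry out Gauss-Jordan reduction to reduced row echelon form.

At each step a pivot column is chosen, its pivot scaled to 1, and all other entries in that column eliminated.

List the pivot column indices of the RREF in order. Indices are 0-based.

pivot columns: 0, 1, 2, 3

step 1: normalize row 0 (÷2) = (1, -1, -1, -1/2)
  row 2: subtract 3×row0 = (0, 4, 4, 5/2)
  row 3: subtract -2×row0 = (0, 2, -2, 0)
step 2: normalize row 1 (÷-2) = (0, 1, 1/2, 1)
  row 0: subtract -1×row1 = (1, 0, -1/2, 1/2)
  row 2: subtract 4×row1 = (0, 0, 2, -3/2)
  row 3: subtract 2×row1 = (0, 0, -3, -2)
step 3: normalize row 2 (÷2) = (0, 0, 1, -3/4)
  row 0: subtract -1/2×row2 = (1, 0, 0, 1/8)
  row 1: subtract 1/2×row2 = (0, 1, 0, 11/8)
  row 3: subtract -3×row2 = (0, 0, 0, -17/4)
step 4: normalize row 3 (÷-17/4) = (0, 0, 0, 1)
  row 0: subtract 1/8×row3 = (1, 0, 0, 0)
  row 1: subtract 11/8×row3 = (0, 1, 0, 0)
  row 2: subtract -3/4×row3 = (0, 0, 1, 0)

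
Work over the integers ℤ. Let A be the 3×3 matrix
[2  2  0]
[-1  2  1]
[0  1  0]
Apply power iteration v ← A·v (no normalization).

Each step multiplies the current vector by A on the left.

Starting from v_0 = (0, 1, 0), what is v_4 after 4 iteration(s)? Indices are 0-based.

v_4 = (44, -19, 0)

v_0 = (0, 1, 0).
v_1 = A·v_0 = (2, 2, 1).
v_2 = A·v_1 = (8, 3, 2).
v_3 = A·v_2 = (22, 0, 3).
v_4 = A·v_3 = (44, -19, 0).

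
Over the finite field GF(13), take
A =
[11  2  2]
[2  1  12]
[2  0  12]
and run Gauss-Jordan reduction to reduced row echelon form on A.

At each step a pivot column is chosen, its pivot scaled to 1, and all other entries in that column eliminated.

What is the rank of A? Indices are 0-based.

rank = 3

pivot(0,0)=11: scale R0 → (1, 12, 12)
  clear (1,0): R1 −= (2)R0 → (0, 3, 1)
  clear (2,0): R2 −= (2)R0 → (0, 2, 1)
pivot(1,1)=3: scale R1 → (0, 1, 9)
  clear (0,1): R0 −= (12)R1 → (1, 0, 8)
  clear (2,1): R2 −= (2)R1 → (0, 0, 9)
pivot(2,2)=9: scale R2 → (0, 0, 1)
  clear (0,2): R0 −= (8)R2 → (1, 0, 0)
  clear (1,2): R1 −= (9)R2 → (0, 1, 0)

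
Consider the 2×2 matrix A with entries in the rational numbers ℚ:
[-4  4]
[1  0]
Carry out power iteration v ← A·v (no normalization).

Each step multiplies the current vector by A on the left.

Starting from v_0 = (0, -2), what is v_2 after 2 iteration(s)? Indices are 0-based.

v_0 = (0, -2).
v_1 = A·v_0 = (-8, 0).
v_2 = A·v_1 = (32, -8).

v_2 = (32, -8)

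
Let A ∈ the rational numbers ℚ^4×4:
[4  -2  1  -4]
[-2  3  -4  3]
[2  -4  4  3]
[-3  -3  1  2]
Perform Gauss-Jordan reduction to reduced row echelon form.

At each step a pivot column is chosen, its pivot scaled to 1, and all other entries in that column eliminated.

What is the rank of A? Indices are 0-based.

rank = 4

step 1: normalize row 0 (÷4) = (1, -1/2, 1/4, -1)
  row 1: subtract -2×row0 = (0, 2, -7/2, 1)
  row 2: subtract 2×row0 = (0, -3, 7/2, 5)
  row 3: subtract -3×row0 = (0, -9/2, 7/4, -1)
step 2: normalize row 1 (÷2) = (0, 1, -7/4, 1/2)
  row 0: subtract -1/2×row1 = (1, 0, -5/8, -3/4)
  row 2: subtract -3×row1 = (0, 0, -7/4, 13/2)
  row 3: subtract -9/2×row1 = (0, 0, -49/8, 5/4)
step 3: normalize row 2 (÷-7/4) = (0, 0, 1, -26/7)
  row 0: subtract -5/8×row2 = (1, 0, 0, -43/14)
  row 1: subtract -7/4×row2 = (0, 1, 0, -6)
  row 3: subtract -49/8×row2 = (0, 0, 0, -43/2)
step 4: normalize row 3 (÷-43/2) = (0, 0, 0, 1)
  row 0: subtract -43/14×row3 = (1, 0, 0, 0)
  row 1: subtract -6×row3 = (0, 1, 0, 0)
  row 2: subtract -26/7×row3 = (0, 0, 1, 0)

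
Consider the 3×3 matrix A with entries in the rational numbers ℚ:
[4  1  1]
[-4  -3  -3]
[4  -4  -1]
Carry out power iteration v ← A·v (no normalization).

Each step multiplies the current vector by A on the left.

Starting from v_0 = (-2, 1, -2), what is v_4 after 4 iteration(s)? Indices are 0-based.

v_0 = (-2, 1, -2).
v_1 = A·v_0 = (-9, 11, -10).
v_2 = A·v_1 = (-35, 33, -70).
v_3 = A·v_2 = (-177, 251, -202).
v_4 = A·v_3 = (-659, 561, -1510).

v_4 = (-659, 561, -1510)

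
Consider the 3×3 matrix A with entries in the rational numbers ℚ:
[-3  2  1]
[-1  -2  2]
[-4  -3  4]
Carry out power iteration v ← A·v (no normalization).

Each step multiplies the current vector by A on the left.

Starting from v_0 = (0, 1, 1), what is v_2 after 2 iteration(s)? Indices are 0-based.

v_2 = (-8, -1, -8)

v_0 = (0, 1, 1).
v_1 = A·v_0 = (3, 0, 1).
v_2 = A·v_1 = (-8, -1, -8).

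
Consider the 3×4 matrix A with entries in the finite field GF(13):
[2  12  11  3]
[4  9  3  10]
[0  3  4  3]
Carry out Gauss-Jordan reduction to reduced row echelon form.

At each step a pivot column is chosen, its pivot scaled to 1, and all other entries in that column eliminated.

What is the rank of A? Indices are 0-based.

rank = 3

pivot(0,0)=2: scale R0 → (1, 6, 12, 8)
  clear (1,0): R1 −= (4)R0 → (0, 11, 7, 4)
pivot(1,1)=11: scale R1 → (0, 1, 3, 11)
  clear (0,1): R0 −= (6)R1 → (1, 0, 7, 7)
  clear (2,1): R2 −= (3)R1 → (0, 0, 8, 9)
pivot(2,2)=8: scale R2 → (0, 0, 1, 6)
  clear (0,2): R0 −= (7)R2 → (1, 0, 0, 4)
  clear (1,2): R1 −= (3)R2 → (0, 1, 0, 6)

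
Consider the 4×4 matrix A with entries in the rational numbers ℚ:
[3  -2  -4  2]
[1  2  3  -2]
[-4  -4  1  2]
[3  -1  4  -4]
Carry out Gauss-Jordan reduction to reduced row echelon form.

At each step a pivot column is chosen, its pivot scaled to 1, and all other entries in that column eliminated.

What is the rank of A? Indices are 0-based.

[1] R0 /= 3  ⇒  (1, -2/3, -4/3, 2/3)
     R1 -= 1·R0  ⇒  (0, 8/3, 13/3, -8/3)
     R2 -= -4·R0  ⇒  (0, -20/3, -13/3, 14/3)
     R3 -= 3·R0  ⇒  (0, 1, 8, -6)
[2] R1 /= 8/3  ⇒  (0, 1, 13/8, -1)
     R0 -= -2/3·R1  ⇒  (1, 0, -1/4, 0)
     R2 -= -20/3·R1  ⇒  (0, 0, 13/2, -2)
     R3 -= 1·R1  ⇒  (0, 0, 51/8, -5)
[3] R2 /= 13/2  ⇒  (0, 0, 1, -4/13)
     R0 -= -1/4·R2  ⇒  (1, 0, 0, -1/13)
     R1 -= 13/8·R2  ⇒  (0, 1, 0, -1/2)
     R3 -= 51/8·R2  ⇒  (0, 0, 0, -79/26)
[4] R3 /= -79/26  ⇒  (0, 0, 0, 1)
     R0 -= -1/13·R3  ⇒  (1, 0, 0, 0)
     R1 -= -1/2·R3  ⇒  (0, 1, 0, 0)
     R2 -= -4/13·R3  ⇒  (0, 0, 1, 0)

rank = 4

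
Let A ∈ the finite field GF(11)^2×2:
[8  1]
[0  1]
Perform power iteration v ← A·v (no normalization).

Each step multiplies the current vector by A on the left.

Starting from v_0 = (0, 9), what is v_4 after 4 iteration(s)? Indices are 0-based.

v_4 = (7, 9)

v_0 = (0, 9).
v_1 = A·v_0 = (9, 9).
v_2 = A·v_1 = (4, 9).
v_3 = A·v_2 = (8, 9).
v_4 = A·v_3 = (7, 9).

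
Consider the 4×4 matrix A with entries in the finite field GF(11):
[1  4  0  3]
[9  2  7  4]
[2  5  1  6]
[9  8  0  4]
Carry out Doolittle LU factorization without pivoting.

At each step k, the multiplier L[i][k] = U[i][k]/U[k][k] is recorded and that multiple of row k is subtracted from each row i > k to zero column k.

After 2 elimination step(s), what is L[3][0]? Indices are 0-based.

[col 0] pivot 1
  R1 -= 9*R0 → (0, 10, 7, 10)  (L[1][0] := 9)
  R2 -= 2*R0 → (0, 8, 1, 0)  (L[2][0] := 2)
  R3 -= 9*R0 → (0, 5, 0, 10)  (L[3][0] := 9)
[col 1] pivot 10
  R2 -= 3*R1 → (0, 0, 2, 3)  (L[2][1] := 3)
  R3 -= 6*R1 → (0, 0, 2, 5)  (L[3][1] := 6)

L[3][0] = 9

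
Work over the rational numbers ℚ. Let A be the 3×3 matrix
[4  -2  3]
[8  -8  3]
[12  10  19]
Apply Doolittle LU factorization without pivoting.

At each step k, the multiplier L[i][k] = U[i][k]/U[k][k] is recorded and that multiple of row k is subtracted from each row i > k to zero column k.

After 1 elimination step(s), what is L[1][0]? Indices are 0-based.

[col 0] pivot 4
  R1 -= 2*R0 → (0, -4, -3)  (L[1][0] := 2)
  R2 -= 3*R0 → (0, 16, 10)  (L[2][0] := 3)

L[1][0] = 2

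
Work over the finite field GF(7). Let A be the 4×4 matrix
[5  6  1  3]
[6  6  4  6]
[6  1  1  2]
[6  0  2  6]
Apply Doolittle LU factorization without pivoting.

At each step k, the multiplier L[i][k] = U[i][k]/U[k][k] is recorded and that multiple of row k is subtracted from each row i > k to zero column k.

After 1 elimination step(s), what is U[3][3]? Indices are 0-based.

U[3][3] = 1

k=0: U[0][0]=5
  eliminate (1,0): mult=4, new row 1: (0, 3, 0, 1); set L[1][0]=4
  eliminate (2,0): mult=4, new row 2: (0, 5, 4, 4); set L[2][0]=4
  eliminate (3,0): mult=4, new row 3: (0, 4, 5, 1); set L[3][0]=4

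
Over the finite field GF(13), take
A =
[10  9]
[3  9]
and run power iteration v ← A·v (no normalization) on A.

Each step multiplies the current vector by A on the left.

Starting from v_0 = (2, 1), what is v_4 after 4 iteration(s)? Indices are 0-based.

v_0 = (2, 1).
v_1 = A·v_0 = (3, 2).
v_2 = A·v_1 = (9, 1).
v_3 = A·v_2 = (8, 10).
v_4 = A·v_3 = (1, 10).

v_4 = (1, 10)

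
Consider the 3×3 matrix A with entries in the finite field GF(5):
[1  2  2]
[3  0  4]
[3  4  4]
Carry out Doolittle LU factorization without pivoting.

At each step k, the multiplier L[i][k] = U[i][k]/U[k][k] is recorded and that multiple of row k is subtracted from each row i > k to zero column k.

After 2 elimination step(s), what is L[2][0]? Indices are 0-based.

[col 0] pivot 1
  R1 -= 3*R0 → (0, 4, 3)  (L[1][0] := 3)
  R2 -= 3*R0 → (0, 3, 3)  (L[2][0] := 3)
[col 1] pivot 4
  R2 -= 2*R1 → (0, 0, 2)  (L[2][1] := 2)

L[2][0] = 3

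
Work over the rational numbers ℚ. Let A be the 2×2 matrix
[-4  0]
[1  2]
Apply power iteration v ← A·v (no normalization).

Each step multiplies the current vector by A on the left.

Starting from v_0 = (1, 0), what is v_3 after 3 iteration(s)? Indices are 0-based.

v_3 = (-64, 12)

v_0 = (1, 0).
v_1 = A·v_0 = (-4, 1).
v_2 = A·v_1 = (16, -2).
v_3 = A·v_2 = (-64, 12).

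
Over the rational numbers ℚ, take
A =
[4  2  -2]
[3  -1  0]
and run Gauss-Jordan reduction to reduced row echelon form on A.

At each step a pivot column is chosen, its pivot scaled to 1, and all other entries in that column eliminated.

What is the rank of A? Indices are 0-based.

step 1: normalize row 0 (÷4) = (1, 1/2, -1/2)
  row 1: subtract 3×row0 = (0, -5/2, 3/2)
step 2: normalize row 1 (÷-5/2) = (0, 1, -3/5)
  row 0: subtract 1/2×row1 = (1, 0, -1/5)

rank = 2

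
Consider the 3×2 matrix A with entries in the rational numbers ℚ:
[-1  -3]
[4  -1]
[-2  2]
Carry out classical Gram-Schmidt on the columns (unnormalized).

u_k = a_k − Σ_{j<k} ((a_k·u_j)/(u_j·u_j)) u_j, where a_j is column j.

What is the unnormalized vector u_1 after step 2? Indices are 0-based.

u_1 = (-68/21, -1/21, 32/21)

Step 1: u_0 = a_0 = (-1, 4, -2).
Step 2: u_1 = a_1 − (-5/21)·u_0 = (-68/21, -1/21, 32/21).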